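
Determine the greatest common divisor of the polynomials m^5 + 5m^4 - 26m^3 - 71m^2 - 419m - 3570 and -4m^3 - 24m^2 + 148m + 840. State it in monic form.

By polynomial division,
  m^5 + 5m^4 - 26m^3 - 71m^2 - 419m - 3570 = (-(1/4)m^2 + (1/4)m - 17/4)(-4m^3 - 24m^2 + 148m + 840) + (0)
Last nonzero remainder: -4m^3 - 24m^2 + 148m + 840. Dividing through by -4 gives the monic gcd m^3 + 6m^2 - 37m - 210.

m^3 + 6m^2 - 37m - 210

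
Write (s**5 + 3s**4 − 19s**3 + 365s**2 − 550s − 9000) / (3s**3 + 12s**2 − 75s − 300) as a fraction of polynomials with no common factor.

(s**3 + 4s**2 + 5s + 450)/(3s + 15)

Apply the Euclidean algorithm:
  s**5 + 3s**4 − 19s**3 + 365s**2 − 550s − 9000 = ((1/3)s**2 − (1/3)s + 10/3)(3s**3 + 12s**2 − 75s − 300) + (400s**2 − 400s − 8000)
  3s**3 + 12s**2 − 75s − 300 = ((3/400)s + 3/80)(400s**2 − 400s − 8000) + (0)
Last nonzero remainder: 400s**2 − 400s − 8000. Dividing through by 400 gives the monic gcd s**2 − s − 20.
Cancel s**2 − s − 20 from numerator and denominator to get the reduced form.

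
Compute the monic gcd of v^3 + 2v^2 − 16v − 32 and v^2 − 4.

Repeated division with remainder:
  v^3 + 2v^2 − 16v − 32 = (v + 2)(v^2 − 4) + (−12v − 24)
  v^2 − 4 = (−(1/12)v + 1/6)(−12v − 24) + (0)
Last nonzero remainder: −12v − 24. Dividing through by −12 gives the monic gcd v + 2.

v + 2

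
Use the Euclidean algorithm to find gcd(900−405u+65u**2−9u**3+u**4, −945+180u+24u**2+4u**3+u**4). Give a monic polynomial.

45+u**2

Repeated division with remainder:
  u**4−9u**3+65u**2−405u+900 = (u**4+4u**3+24u**2+180u−945) + (−13u**3+41u**2−585u+1845)
  u**4+4u**3+24u**2+180u−945 = (−(1/13)u−93/169)(−13u**3+41u**2−585u+1845) + ((264/169)u**2+11880/169)
  −13u**3+41u**2−585u+1845 = (−(2197/264)u+6929/264)((264/169)u**2+11880/169) + (0)
Last nonzero remainder: (264/169)u**2+11880/169. Dividing through by 264/169 gives the monic gcd u**2+45.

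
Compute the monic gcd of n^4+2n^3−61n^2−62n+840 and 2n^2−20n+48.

n^2−10n+24

Apply the Euclidean algorithm:
  n^4+2n^3−61n^2−62n+840 = ((1/2)n^2+6n+35/2)(2n^2−20n+48) + (0)
Last nonzero remainder: 2n^2−20n+48. Dividing through by 2 gives the monic gcd n^2−10n+24.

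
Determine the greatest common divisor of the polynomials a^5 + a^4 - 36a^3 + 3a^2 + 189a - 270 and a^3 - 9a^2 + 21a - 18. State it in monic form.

a^2 - 3a + 3

By polynomial division,
  a^5 + a^4 - 36a^3 + 3a^2 + 189a - 270 = (a^2 + 10a + 33)(a^3 - 9a^2 + 21a - 18) + (108a^2 - 324a + 324)
  a^3 - 9a^2 + 21a - 18 = ((1/108)a - 1/18)(108a^2 - 324a + 324) + (0)
Last nonzero remainder: 108a^2 - 324a + 324. Dividing through by 108 gives the monic gcd a^2 - 3a + 3.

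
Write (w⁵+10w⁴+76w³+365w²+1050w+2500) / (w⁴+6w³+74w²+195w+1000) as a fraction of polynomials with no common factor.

Euclidean algorithm in ℚ[w]:
  w⁵+10w⁴+76w³+365w²+1050w+2500 = (w+4)(w⁴+6w³+74w²+195w+1000) + (-22w³-126w²-730w-1500)
  w⁴+6w³+74w²+195w+1000 = (-(1/22)w-3/242)(-22w³-126w²-730w-1500) + ((4750/121)w²+(14250/121)w+118750/121)
  -22w³-126w²-730w-1500 = (-(1331/2375)w-726/475)((4750/121)w²+(14250/121)w+118750/121) + (0)
Last nonzero remainder: (4750/121)w²+(14250/121)w+118750/121. Dividing through by 4750/121 gives the monic gcd w²+3w+25.
Cancel w²+3w+25 from numerator and denominator to get the reduced form.

(w³+7w²+30w+100)/(w²+3w+40)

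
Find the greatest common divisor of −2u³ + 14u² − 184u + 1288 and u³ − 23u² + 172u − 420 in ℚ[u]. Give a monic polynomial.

Repeated division with remainder:
  −2u³ + 14u² − 184u + 1288 = (−2)(u³ − 23u² + 172u − 420) + (−32u² + 160u + 448)
  u³ − 23u² + 172u − 420 = (−(1/32)u + 9/16)(−32u² + 160u + 448) + (96u − 672)
  −32u² + 160u + 448 = (−(1/3)u − 2/3)(96u − 672) + (0)
Last nonzero remainder: 96u − 672. Dividing through by 96 gives the monic gcd u − 7.

u − 7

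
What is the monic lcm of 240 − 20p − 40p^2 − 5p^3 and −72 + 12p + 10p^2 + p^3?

−288 − 24p + 52p^2 + 14p^3 + p^4

Repeated division with remainder:
  −5p^3 − 40p^2 − 20p + 240 = (−5)(p^3 + 10p^2 + 12p − 72) + (10p^2 + 40p − 120)
  p^3 + 10p^2 + 12p − 72 = ((1/10)p + 3/5)(10p^2 + 40p − 120) + (0)
Last nonzero remainder: 10p^2 + 40p − 120. Dividing through by 10 gives the monic gcd p^2 + 4p − 12.
Then lcm(f, g) = f·g / gcd(f, g); expanding and making the result monic gives the answer.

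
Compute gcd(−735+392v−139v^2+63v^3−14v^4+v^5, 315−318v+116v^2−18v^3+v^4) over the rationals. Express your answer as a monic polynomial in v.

−105+71v−15v^2+v^3

Euclidean algorithm in ℚ[v]:
  v^5−14v^4+63v^3−139v^2+392v−735 = (v+4)(v^4−18v^3+116v^2−318v+315) + (19v^3−285v^2+1349v−1995)
  v^4−18v^3+116v^2−318v+315 = ((1/19)v−3/19)(19v^3−285v^2+1349v−1995) + (0)
Last nonzero remainder: 19v^3−285v^2+1349v−1995. Dividing through by 19 gives the monic gcd v^3−15v^2+71v−105.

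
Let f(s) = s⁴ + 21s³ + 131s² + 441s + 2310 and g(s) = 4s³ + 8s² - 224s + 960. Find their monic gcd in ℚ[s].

s + 10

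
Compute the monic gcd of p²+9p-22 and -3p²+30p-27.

1

Repeated division with remainder:
  p²+9p-22 = (-1/3)(-3p²+30p-27) + (19p-31)
  -3p²+30p-27 = (-(3/19)p+477/361)(19p-31) + (5040/361)
  19p-31 = ((6859/5040)p-11191/5040)(5040/361) + (0)
The last nonzero remainder is the constant 5040/361, so the polynomials are coprime and gcd = 1.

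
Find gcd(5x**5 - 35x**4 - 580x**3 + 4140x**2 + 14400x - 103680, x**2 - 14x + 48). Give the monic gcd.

x**2 - 14x + 48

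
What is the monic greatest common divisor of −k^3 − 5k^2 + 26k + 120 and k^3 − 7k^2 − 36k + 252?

k + 6

Euclidean algorithm in ℚ[k]:
  −k^3 − 5k^2 + 26k + 120 = (−1)(k^3 − 7k^2 − 36k + 252) + (−12k^2 − 10k + 372)
  k^3 − 7k^2 − 36k + 252 = (−(1/12)k + 47/72)(−12k^2 − 10k + 372) + ((55/36)k + 55/6)
  −12k^2 − 10k + 372 = (−(432/55)k + 2232/55)((55/36)k + 55/6) + (0)
Last nonzero remainder: (55/36)k + 55/6. Dividing through by 55/36 gives the monic gcd k + 6.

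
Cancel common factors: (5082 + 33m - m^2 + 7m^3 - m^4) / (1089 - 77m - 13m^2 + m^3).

Repeated division with remainder:
  -m^4 + 7m^3 - m^2 + 33m + 5082 = (-m - 6)(m^3 - 13m^2 - 77m + 1089) + (-156m^2 + 660m + 11616)
  m^3 - 13m^2 - 77m + 1089 = (-(1/156)m + 19/338)(-156m^2 + 660m + 11616) + (-(6699/169)m + 73689/169)
  -156m^2 + 660m + 11616 = ((8788/2233)m + 5408/203)(-(6699/169)m + 73689/169) + (0)
Last nonzero remainder: -(6699/169)m + 73689/169. Dividing through by -6699/169 gives the monic gcd m - 11.
Cancel m - 11 from numerator and denominator to get the reduced form.

(-462 - 45m - 4m^2 - m^3)/(-99 - 2m + m^2)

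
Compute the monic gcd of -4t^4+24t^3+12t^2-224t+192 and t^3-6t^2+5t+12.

t-4

Euclidean algorithm in ℚ[t]:
  -4t^4+24t^3+12t^2-224t+192 = (-4t)(t^3-6t^2+5t+12) + (32t^2-176t+192)
  t^3-6t^2+5t+12 = ((1/32)t-1/64)(32t^2-176t+192) + (-(15/4)t+15)
  32t^2-176t+192 = (-(128/15)t+64/5)(-(15/4)t+15) + (0)
Last nonzero remainder: -(15/4)t+15. Dividing through by -15/4 gives the monic gcd t-4.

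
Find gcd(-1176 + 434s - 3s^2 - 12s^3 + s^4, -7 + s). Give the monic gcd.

-7 + s

Repeated division with remainder:
  s^4 - 12s^3 - 3s^2 + 434s - 1176 = (s^3 - 5s^2 - 38s + 168)(s - 7) + (0)
The last nonzero remainder s - 7 is already monic.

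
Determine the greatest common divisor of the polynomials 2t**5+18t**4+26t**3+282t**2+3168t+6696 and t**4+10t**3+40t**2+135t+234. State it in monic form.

Apply the Euclidean algorithm:
  2t**5+18t**4+26t**3+282t**2+3168t+6696 = (2t-2)(t**4+10t**3+40t**2+135t+234) + (-34t**3+92t**2+2970t+7164)
  t**4+10t**3+40t**2+135t+234 = (-(1/34)t-108/289)(-34t**3+92t**2+2970t+7164) + ((46741/289)t**2+(420669/289)t+841338/289)
  -34t**3+92t**2+2970t+7164 = (-(9826/46741)t+115022/46741)((46741/289)t**2+(420669/289)t+841338/289) + (0)
Last nonzero remainder: (46741/289)t**2+(420669/289)t+841338/289. Dividing through by 46741/289 gives the monic gcd t**2+9t+18.

t**2+9t+18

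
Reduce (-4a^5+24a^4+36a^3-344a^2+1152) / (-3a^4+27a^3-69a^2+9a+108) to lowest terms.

Apply the Euclidean algorithm:
  -4a^5+24a^4+36a^3-344a^2+1152 = ((4/3)a+4)(-3a^4+27a^3-69a^2+9a+108) + (20a^3-80a^2-180a+720)
  -3a^4+27a^3-69a^2+9a+108 = (-(3/20)a+3/4)(20a^3-80a^2-180a+720) + (-36a^2+252a-432)
  20a^3-80a^2-180a+720 = (-(5/9)a-5/3)(-36a^2+252a-432) + (0)
Last nonzero remainder: -36a^2+252a-432. Dividing through by -36 gives the monic gcd a^2-7a+12.
Cancel a^2-7a+12 from numerator and denominator to get the reduced form.

(4a^3+4a^2-56a-96)/(3a^2-6a-9)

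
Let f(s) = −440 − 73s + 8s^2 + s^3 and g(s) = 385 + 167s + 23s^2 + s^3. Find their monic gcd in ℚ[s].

Repeated division with remainder:
  s^3 + 8s^2 − 73s − 440 = (s^3 + 23s^2 + 167s + 385) + (−15s^2 − 240s − 825)
  s^3 + 23s^2 + 167s + 385 = (−(1/15)s − 7/15)(−15s^2 − 240s − 825) + (0)
Last nonzero remainder: −15s^2 − 240s − 825. Dividing through by −15 gives the monic gcd s^2 + 16s + 55.

55 + 16s + s^2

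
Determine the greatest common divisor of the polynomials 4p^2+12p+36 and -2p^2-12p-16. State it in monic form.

1

Apply the Euclidean algorithm:
  4p^2+12p+36 = (-2)(-2p^2-12p-16) + (-12p+4)
  -2p^2-12p-16 = ((1/6)p+19/18)(-12p+4) + (-182/9)
  -12p+4 = ((54/91)p-18/91)(-182/9) + (0)
The last nonzero remainder is the constant -182/9, so the polynomials are coprime and gcd = 1.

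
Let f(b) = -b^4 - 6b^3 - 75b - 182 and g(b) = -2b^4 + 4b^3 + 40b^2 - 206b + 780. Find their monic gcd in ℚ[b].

b^2 - 3b + 13

Repeated division with remainder:
  -b^4 - 6b^3 - 75b - 182 = (1/2)(-2b^4 + 4b^3 + 40b^2 - 206b + 780) + (-8b^3 - 20b^2 + 28b - 572)
  -2b^4 + 4b^3 + 40b^2 - 206b + 780 = ((1/4)b - 9/8)(-8b^3 - 20b^2 + 28b - 572) + ((21/2)b^2 - (63/2)b + 273/2)
  -8b^3 - 20b^2 + 28b - 572 = (-(16/21)b - 88/21)((21/2)b^2 - (63/2)b + 273/2) + (0)
Last nonzero remainder: (21/2)b^2 - (63/2)b + 273/2. Dividing through by 21/2 gives the monic gcd b^2 - 3b + 13.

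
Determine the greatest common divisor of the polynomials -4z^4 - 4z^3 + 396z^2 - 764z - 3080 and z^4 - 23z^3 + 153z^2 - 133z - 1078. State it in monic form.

Apply the Euclidean algorithm:
  -4z^4 - 4z^3 + 396z^2 - 764z - 3080 = (-4)(z^4 - 23z^3 + 153z^2 - 133z - 1078) + (-96z^3 + 1008z^2 - 1296z - 7392)
  z^4 - 23z^3 + 153z^2 - 133z - 1078 = (-(1/96)z + 25/192)(-96z^3 + 1008z^2 - 1296z - 7392) + ((33/4)z^2 - (165/4)z - 231/2)
  -96z^3 + 1008z^2 - 1296z - 7392 = (-(128/11)z + 64)((33/4)z^2 - (165/4)z - 231/2) + (0)
Last nonzero remainder: (33/4)z^2 - (165/4)z - 231/2. Dividing through by 33/4 gives the monic gcd z^2 - 5z - 14.

z^2 - 5z - 14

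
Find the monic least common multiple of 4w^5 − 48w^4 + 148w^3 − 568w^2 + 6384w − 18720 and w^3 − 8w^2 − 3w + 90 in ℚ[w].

w^6 − 9w^5 + w^4 − 31w^3 + 1170w^2 + 108w − 14040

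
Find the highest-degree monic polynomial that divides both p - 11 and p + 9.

Euclidean algorithm in ℚ[p]:
  p - 11 = (p + 9) + (-20)
  p + 9 = (-(1/20)p - 9/20)(-20) + (0)
The last nonzero remainder is the constant -20, so the polynomials are coprime and gcd = 1.

1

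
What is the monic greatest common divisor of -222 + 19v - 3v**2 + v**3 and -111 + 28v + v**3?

37 + 3v + v**2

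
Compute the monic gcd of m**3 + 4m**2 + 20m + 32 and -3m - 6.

m + 2

Apply the Euclidean algorithm:
  m**3 + 4m**2 + 20m + 32 = (-(1/3)m**2 - (2/3)m - 16/3)(-3m - 6) + (0)
Last nonzero remainder: -3m - 6. Dividing through by -3 gives the monic gcd m + 2.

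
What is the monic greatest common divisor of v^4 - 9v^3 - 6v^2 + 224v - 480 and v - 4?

By polynomial division,
  v^4 - 9v^3 - 6v^2 + 224v - 480 = (v^3 - 5v^2 - 26v + 120)(v - 4) + (0)
The last nonzero remainder v - 4 is already monic.

v - 4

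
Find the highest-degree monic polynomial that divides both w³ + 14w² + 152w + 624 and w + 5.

By polynomial division,
  w³ + 14w² + 152w + 624 = (w² + 9w + 107)(w + 5) + (89)
  w + 5 = ((1/89)w + 5/89)(89) + (0)
The last nonzero remainder is the constant 89, so the polynomials are coprime and gcd = 1.

1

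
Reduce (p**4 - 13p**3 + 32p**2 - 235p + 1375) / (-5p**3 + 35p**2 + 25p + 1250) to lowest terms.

(-p**2 + 16p - 55)/(5p - 50)

Repeated division with remainder:
  p**4 - 13p**3 + 32p**2 - 235p + 1375 = (-(1/5)p + 6/5)(-5p**3 + 35p**2 + 25p + 1250) + (-5p**2 - 15p - 125)
  -5p**3 + 35p**2 + 25p + 1250 = (p - 10)(-5p**2 - 15p - 125) + (0)
Last nonzero remainder: -5p**2 - 15p - 125. Dividing through by -5 gives the monic gcd p**2 + 3p + 25.
Cancel p**2 + 3p + 25 from numerator and denominator to get the reduced form.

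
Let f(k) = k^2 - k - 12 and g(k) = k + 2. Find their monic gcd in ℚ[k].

1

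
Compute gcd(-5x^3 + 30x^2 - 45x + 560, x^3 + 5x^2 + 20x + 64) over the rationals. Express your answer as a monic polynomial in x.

Euclidean algorithm in ℚ[x]:
  -5x^3 + 30x^2 - 45x + 560 = (-5)(x^3 + 5x^2 + 20x + 64) + (55x^2 + 55x + 880)
  x^3 + 5x^2 + 20x + 64 = ((1/55)x + 4/55)(55x^2 + 55x + 880) + (0)
Last nonzero remainder: 55x^2 + 55x + 880. Dividing through by 55 gives the monic gcd x^2 + x + 16.

x^2 + x + 16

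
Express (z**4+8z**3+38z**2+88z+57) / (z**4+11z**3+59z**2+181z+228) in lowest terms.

(z+1)/(z+4)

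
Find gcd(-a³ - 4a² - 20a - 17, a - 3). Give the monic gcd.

Repeated division with remainder:
  -a³ - 4a² - 20a - 17 = (-a² - 7a - 41)(a - 3) + (-140)
  a - 3 = (-(1/140)a + 3/140)(-140) + (0)
The last nonzero remainder is the constant -140, so the polynomials are coprime and gcd = 1.

1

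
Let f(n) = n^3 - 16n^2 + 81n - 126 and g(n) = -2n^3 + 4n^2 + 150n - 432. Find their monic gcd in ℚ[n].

n - 3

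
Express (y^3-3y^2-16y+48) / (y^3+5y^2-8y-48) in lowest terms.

(y-4)/(y+4)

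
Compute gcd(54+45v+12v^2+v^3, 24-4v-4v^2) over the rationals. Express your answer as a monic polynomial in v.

3+v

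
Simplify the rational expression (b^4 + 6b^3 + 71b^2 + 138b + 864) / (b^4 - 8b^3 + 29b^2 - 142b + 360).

(b^2 + 5b + 48)/(b^2 - 9b + 20)

Apply the Euclidean algorithm:
  b^4 + 6b^3 + 71b^2 + 138b + 864 = (b^4 - 8b^3 + 29b^2 - 142b + 360) + (14b^3 + 42b^2 + 280b + 504)
  b^4 - 8b^3 + 29b^2 - 142b + 360 = ((1/14)b - 11/14)(14b^3 + 42b^2 + 280b + 504) + (42b^2 + 42b + 756)
  14b^3 + 42b^2 + 280b + 504 = ((1/3)b + 2/3)(42b^2 + 42b + 756) + (0)
Last nonzero remainder: 42b^2 + 42b + 756. Dividing through by 42 gives the monic gcd b^2 + b + 18.
Cancel b^2 + b + 18 from numerator and denominator to get the reduced form.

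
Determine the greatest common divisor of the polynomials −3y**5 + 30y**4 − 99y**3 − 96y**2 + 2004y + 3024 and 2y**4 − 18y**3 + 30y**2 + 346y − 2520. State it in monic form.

y**3 − 14y**2 + 85y − 252

Repeated division with remainder:
  −3y**5 + 30y**4 − 99y**3 − 96y**2 + 2004y + 3024 = (−(3/2)y + 3/2)(2y**4 − 18y**3 + 30y**2 + 346y − 2520) + (−27y**3 + 378y**2 − 2295y + 6804)
  2y**4 − 18y**3 + 30y**2 + 346y − 2520 = (−(2/27)y − 10/27)(−27y**3 + 378y**2 − 2295y + 6804) + (0)
Last nonzero remainder: −27y**3 + 378y**2 − 2295y + 6804. Dividing through by −27 gives the monic gcd y**3 − 14y**2 + 85y − 252.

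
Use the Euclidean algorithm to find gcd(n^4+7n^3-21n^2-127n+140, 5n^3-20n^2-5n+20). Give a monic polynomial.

Apply the Euclidean algorithm:
  n^4+7n^3-21n^2-127n+140 = ((1/5)n+11/5)(5n^3-20n^2-5n+20) + (24n^2-120n+96)
  5n^3-20n^2-5n+20 = ((5/24)n+5/24)(24n^2-120n+96) + (0)
Last nonzero remainder: 24n^2-120n+96. Dividing through by 24 gives the monic gcd n^2-5n+4.

n^2-5n+4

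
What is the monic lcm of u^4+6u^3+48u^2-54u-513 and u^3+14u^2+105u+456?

By polynomial division,
  u^4+6u^3+48u^2-54u-513 = (u-8)(u^3+14u^2+105u+456) + (55u^2+330u+3135)
  u^3+14u^2+105u+456 = ((1/55)u+8/55)(55u^2+330u+3135) + (0)
Last nonzero remainder: 55u^2+330u+3135. Dividing through by 55 gives the monic gcd u^2+6u+57.
Then lcm(f, g) = f·g / gcd(f, g); expanding and making the result monic gives the answer.

u^5+14u^4+96u^3+330u^2-945u-4104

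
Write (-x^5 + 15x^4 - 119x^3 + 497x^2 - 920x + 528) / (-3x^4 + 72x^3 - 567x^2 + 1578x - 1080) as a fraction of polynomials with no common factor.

(x^3 - 10x^2 + 65x - 132)/(3x^2 - 57x + 270)

By polynomial division,
  -x^5 + 15x^4 - 119x^3 + 497x^2 - 920x + 528 = ((1/3)x + 3)(-3x^4 + 72x^3 - 567x^2 + 1578x - 1080) + (-146x^3 + 1672x^2 - 5294x + 3768)
  -3x^4 + 72x^3 - 567x^2 + 1578x - 1080 = ((3/146)x - 1374/5329)(-146x^3 + 1672x^2 - 5294x + 3768) + (-(144522/5329)x^2 + (722610/5329)x - 578088/5329)
  -146x^3 + 1672x^2 - 5294x + 3768 = ((389017/72261)x - 836653/24087)(-(144522/5329)x^2 + (722610/5329)x - 578088/5329) + (0)
Last nonzero remainder: -(144522/5329)x^2 + (722610/5329)x - 578088/5329. Dividing through by -144522/5329 gives the monic gcd x^2 - 5x + 4.
Cancel x^2 - 5x + 4 from numerator and denominator to get the reduced form.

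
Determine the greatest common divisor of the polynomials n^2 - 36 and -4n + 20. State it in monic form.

1

Euclidean algorithm in ℚ[n]:
  n^2 - 36 = (-(1/4)n - 5/4)(-4n + 20) + (-11)
  -4n + 20 = ((4/11)n - 20/11)(-11) + (0)
The last nonzero remainder is the constant -11, so the polynomials are coprime and gcd = 1.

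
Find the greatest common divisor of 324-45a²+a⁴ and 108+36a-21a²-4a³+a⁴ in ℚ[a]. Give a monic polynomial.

By polynomial division,
  a⁴-45a²+324 = (a⁴-4a³-21a²+36a+108) + (4a³-24a²-36a+216)
  a⁴-4a³-21a²+36a+108 = ((1/4)a+1/2)(4a³-24a²-36a+216) + (0)
Last nonzero remainder: 4a³-24a²-36a+216. Dividing through by 4 gives the monic gcd a³-6a²-9a+54.

54-9a-6a²+a³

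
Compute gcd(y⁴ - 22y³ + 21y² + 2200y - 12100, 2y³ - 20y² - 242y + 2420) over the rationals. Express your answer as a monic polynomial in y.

Repeated division with remainder:
  y⁴ - 22y³ + 21y² + 2200y - 12100 = ((1/2)y - 6)(2y³ - 20y² - 242y + 2420) + (22y² - 462y + 2420)
  2y³ - 20y² - 242y + 2420 = ((1/11)y + 1)(22y² - 462y + 2420) + (0)
Last nonzero remainder: 22y² - 462y + 2420. Dividing through by 22 gives the monic gcd y² - 21y + 110.

y² - 21y + 110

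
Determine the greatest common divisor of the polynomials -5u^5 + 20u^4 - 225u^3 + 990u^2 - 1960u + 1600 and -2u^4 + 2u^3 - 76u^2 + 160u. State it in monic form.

u^3 - u^2 + 38u - 80

Apply the Euclidean algorithm:
  -5u^5 + 20u^4 - 225u^3 + 990u^2 - 1960u + 1600 = ((5/2)u - 15/2)(-2u^4 + 2u^3 - 76u^2 + 160u) + (-20u^3 + 20u^2 - 760u + 1600)
  -2u^4 + 2u^3 - 76u^2 + 160u = ((1/10)u)(-20u^3 + 20u^2 - 760u + 1600) + (0)
Last nonzero remainder: -20u^3 + 20u^2 - 760u + 1600. Dividing through by -20 gives the monic gcd u^3 - u^2 + 38u - 80.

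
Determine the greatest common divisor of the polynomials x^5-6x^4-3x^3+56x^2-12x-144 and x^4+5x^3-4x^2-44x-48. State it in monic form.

x^3+x^2-8x-12

By polynomial division,
  x^5-6x^4-3x^3+56x^2-12x-144 = (x-11)(x^4+5x^3-4x^2-44x-48) + (56x^3+56x^2-448x-672)
  x^4+5x^3-4x^2-44x-48 = ((1/56)x+1/14)(56x^3+56x^2-448x-672) + (0)
Last nonzero remainder: 56x^3+56x^2-448x-672. Dividing through by 56 gives the monic gcd x^3+x^2-8x-12.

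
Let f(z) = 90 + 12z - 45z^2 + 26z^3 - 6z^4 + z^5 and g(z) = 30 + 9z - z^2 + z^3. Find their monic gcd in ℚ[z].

By polynomial division,
  z^5 - 6z^4 + 26z^3 - 45z^2 + 12z + 90 = (z^2 - 5z + 12)(z^3 - z^2 + 9z + 30) + (-18z^2 + 54z - 270)
  z^3 - z^2 + 9z + 30 = (-(1/18)z - 1/9)(-18z^2 + 54z - 270) + (0)
Last nonzero remainder: -18z^2 + 54z - 270. Dividing through by -18 gives the monic gcd z^2 - 3z + 15.

15 - 3z + z^2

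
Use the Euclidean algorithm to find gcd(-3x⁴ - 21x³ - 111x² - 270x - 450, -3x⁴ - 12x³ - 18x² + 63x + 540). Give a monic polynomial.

By polynomial division,
  -3x⁴ - 21x³ - 111x² - 270x - 450 = (-3x⁴ - 12x³ - 18x² + 63x + 540) + (-9x³ - 93x² - 333x - 990)
  -3x⁴ - 12x³ - 18x² + 63x + 540 = ((1/3)x - 19/9)(-9x³ - 93x² - 333x - 990) + (-(310/3)x² - 310x - 1550)
  -9x³ - 93x² - 333x - 990 = ((27/310)x + 99/155)(-(310/3)x² - 310x - 1550) + (0)
Last nonzero remainder: -(310/3)x² - 310x - 1550. Dividing through by -310/3 gives the monic gcd x² + 3x + 15.

x² + 3x + 15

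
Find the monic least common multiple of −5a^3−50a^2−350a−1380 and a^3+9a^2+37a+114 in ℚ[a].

Repeated division with remainder:
  −5a^3−50a^2−350a−1380 = (−5)(a^3+9a^2+37a+114) + (−5a^2−165a−810)
  a^3+9a^2+37a+114 = (−(1/5)a+24/5)(−5a^2−165a−810) + (667a+4002)
  −5a^2−165a−810 = (−(5/667)a−135/667)(667a+4002) + (0)
Last nonzero remainder: 667a+4002. Dividing through by 667 gives the monic gcd a+6.
Then lcm(f, g) = f·g / gcd(f, g); expanding and making the result monic gives the answer.

a^5+13a^4+119a^3+676a^2+2158a+5244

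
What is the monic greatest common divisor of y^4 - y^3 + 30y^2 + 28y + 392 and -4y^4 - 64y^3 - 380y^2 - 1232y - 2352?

y^2 + 3y + 14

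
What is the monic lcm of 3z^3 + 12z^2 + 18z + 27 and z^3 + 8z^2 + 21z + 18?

Euclidean algorithm in ℚ[z]:
  3z^3 + 12z^2 + 18z + 27 = (3)(z^3 + 8z^2 + 21z + 18) + (-12z^2 - 45z - 27)
  z^3 + 8z^2 + 21z + 18 = (-(1/12)z - 17/48)(-12z^2 - 45z - 27) + ((45/16)z + 135/16)
  -12z^2 - 45z - 27 = (-(64/15)z - 16/5)((45/16)z + 135/16) + (0)
Last nonzero remainder: (45/16)z + 135/16. Dividing through by 45/16 gives the monic gcd z + 3.
Then lcm(f, g) = f·g / gcd(f, g); expanding and making the result monic gives the answer.

z^5 + 9z^4 + 32z^3 + 63z^2 + 81z + 54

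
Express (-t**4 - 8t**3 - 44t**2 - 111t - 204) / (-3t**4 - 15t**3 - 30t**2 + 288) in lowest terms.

(t**2 + 5t + 17)/(3t**2 + 6t - 24)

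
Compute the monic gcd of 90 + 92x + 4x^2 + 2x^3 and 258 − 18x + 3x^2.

1

Euclidean algorithm in ℚ[x]:
  2x^3 + 4x^2 + 92x + 90 = ((2/3)x + 16/3)(3x^2 − 18x + 258) + (16x − 1286)
  3x^2 − 18x + 258 = ((3/16)x + 1785/128)(16x − 1286) + (1164267/64)
  16x − 1286 = ((1024/1164267)x − 82304/1164267)(1164267/64) + (0)
The last nonzero remainder is the constant 1164267/64, so the polynomials are coprime and gcd = 1.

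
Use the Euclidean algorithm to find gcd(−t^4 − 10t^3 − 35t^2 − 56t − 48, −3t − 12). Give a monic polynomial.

By polynomial division,
  −t^4 − 10t^3 − 35t^2 − 56t − 48 = ((1/3)t^3 + 2t^2 + (11/3)t + 4)(−3t − 12) + (0)
Last nonzero remainder: −3t − 12. Dividing through by −3 gives the monic gcd t + 4.

t + 4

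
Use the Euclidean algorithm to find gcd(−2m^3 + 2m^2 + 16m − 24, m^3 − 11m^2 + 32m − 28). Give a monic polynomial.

m^2 − 4m + 4

Euclidean algorithm in ℚ[m]:
  −2m^3 + 2m^2 + 16m − 24 = (−2)(m^3 − 11m^2 + 32m − 28) + (−20m^2 + 80m − 80)
  m^3 − 11m^2 + 32m − 28 = (−(1/20)m + 7/20)(−20m^2 + 80m − 80) + (0)
Last nonzero remainder: −20m^2 + 80m − 80. Dividing through by −20 gives the monic gcd m^2 − 4m + 4.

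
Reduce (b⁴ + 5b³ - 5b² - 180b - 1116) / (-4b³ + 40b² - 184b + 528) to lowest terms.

(-b³ - 11b² - 61b - 186)/(4b² - 16b + 88)

By polynomial division,
  b⁴ + 5b³ - 5b² - 180b - 1116 = (-(1/4)b - 15/4)(-4b³ + 40b² - 184b + 528) + (99b² - 738b + 864)
  -4b³ + 40b² - 184b + 528 = (-(4/99)b + 112/1089)(99b² - 738b + 864) + (-(8856/121)b + 53136/121)
  99b² - 738b + 864 = (-(1331/984)b + 242/123)(-(8856/121)b + 53136/121) + (0)
Last nonzero remainder: -(8856/121)b + 53136/121. Dividing through by -8856/121 gives the monic gcd b - 6.
Cancel b - 6 from numerator and denominator to get the reduced form.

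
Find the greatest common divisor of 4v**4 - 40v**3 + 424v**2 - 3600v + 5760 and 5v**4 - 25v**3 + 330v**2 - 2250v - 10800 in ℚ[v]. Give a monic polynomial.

Repeated division with remainder:
  4v**4 - 40v**3 + 424v**2 - 3600v + 5760 = (4/5)(5v**4 - 25v**3 + 330v**2 - 2250v - 10800) + (-20v**3 + 160v**2 - 1800v + 14400)
  5v**4 - 25v**3 + 330v**2 - 2250v - 10800 = (-(1/4)v - 3/4)(-20v**3 + 160v**2 - 1800v + 14400) + (0)
Last nonzero remainder: -20v**3 + 160v**2 - 1800v + 14400. Dividing through by -20 gives the monic gcd v**3 - 8v**2 + 90v - 720.

v**3 - 8v**2 + 90v - 720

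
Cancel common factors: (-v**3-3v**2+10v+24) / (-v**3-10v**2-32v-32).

(v-3)/(v+4)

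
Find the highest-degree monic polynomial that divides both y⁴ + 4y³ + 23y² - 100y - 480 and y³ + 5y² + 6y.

y + 3

Euclidean algorithm in ℚ[y]:
  y⁴ + 4y³ + 23y² - 100y - 480 = (y - 1)(y³ + 5y² + 6y) + (22y² - 94y - 480)
  y³ + 5y² + 6y = ((1/22)y + 51/121)(22y² - 94y - 480) + ((8160/121)y + 24480/121)
  22y² - 94y - 480 = ((1331/4080)y - 121/51)((8160/121)y + 24480/121) + (0)
Last nonzero remainder: (8160/121)y + 24480/121. Dividing through by 8160/121 gives the monic gcd y + 3.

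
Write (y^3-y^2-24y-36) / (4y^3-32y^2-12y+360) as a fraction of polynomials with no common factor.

(y+2)/(4y-20)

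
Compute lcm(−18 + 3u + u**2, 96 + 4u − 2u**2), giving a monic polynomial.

Repeated division with remainder:
  u**2 + 3u − 18 = (−1/2)(−2u**2 + 4u + 96) + (5u + 30)
  −2u**2 + 4u + 96 = (−(2/5)u + 16/5)(5u + 30) + (0)
Last nonzero remainder: 5u + 30. Dividing through by 5 gives the monic gcd u + 6.
Then lcm(f, g) = f·g / gcd(f, g); expanding and making the result monic gives the answer.

144 − 42u − 5u**2 + u**3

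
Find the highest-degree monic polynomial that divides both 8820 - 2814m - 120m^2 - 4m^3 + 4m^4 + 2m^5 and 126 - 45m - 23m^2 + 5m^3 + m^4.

Apply the Euclidean algorithm:
  2m^5 + 4m^4 - 4m^3 - 120m^2 - 2814m + 8820 = (2m - 6)(m^4 + 5m^3 - 23m^2 - 45m + 126) + (72m^3 - 168m^2 - 3336m + 9576)
  m^4 + 5m^3 - 23m^2 - 45m + 126 = ((1/72)m + 11/108)(72m^3 - 168m^2 - 3336m + 9576) + ((364/9)m^2 + (1456/9)m - 2548/3)
  72m^3 - 168m^2 - 3336m + 9576 = ((162/91)m - 1026/91)((364/9)m^2 + (1456/9)m - 2548/3) + (0)
Last nonzero remainder: (364/9)m^2 + (1456/9)m - 2548/3. Dividing through by 364/9 gives the monic gcd m^2 + 4m - 21.

-21 + 4m + m^2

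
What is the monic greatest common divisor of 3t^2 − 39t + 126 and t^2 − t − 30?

Repeated division with remainder:
  3t^2 − 39t + 126 = (3)(t^2 − t − 30) + (−36t + 216)
  t^2 − t − 30 = (−(1/36)t − 5/36)(−36t + 216) + (0)
Last nonzero remainder: −36t + 216. Dividing through by −36 gives the monic gcd t − 6.

t − 6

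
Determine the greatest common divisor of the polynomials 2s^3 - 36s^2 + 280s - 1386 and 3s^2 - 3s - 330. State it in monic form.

s - 11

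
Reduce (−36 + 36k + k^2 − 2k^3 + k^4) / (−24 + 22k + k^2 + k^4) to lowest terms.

(12 − 4k + k^2)/(8 − 2k + k^2)

Repeated division with remainder:
  k^4 − 2k^3 + k^2 + 36k − 36 = (k^4 + k^2 + 22k − 24) + (−2k^3 + 14k − 12)
  k^4 + k^2 + 22k − 24 = (−(1/2)k)(−2k^3 + 14k − 12) + (8k^2 + 16k − 24)
  −2k^3 + 14k − 12 = (−(1/4)k + 1/2)(8k^2 + 16k − 24) + (0)
Last nonzero remainder: 8k^2 + 16k − 24. Dividing through by 8 gives the monic gcd k^2 + 2k − 3.
Cancel k^2 + 2k − 3 from numerator and denominator to get the reduced form.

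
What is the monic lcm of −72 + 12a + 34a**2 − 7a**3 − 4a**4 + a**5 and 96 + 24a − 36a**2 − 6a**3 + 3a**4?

Apply the Euclidean algorithm:
  a**5 − 4a**4 − 7a**3 + 34a**2 + 12a − 72 = ((1/3)a − 2/3)(3a**4 − 6a**3 − 36a**2 + 24a + 96) + (a**3 + 2a**2 − 4a − 8)
  3a**4 − 6a**3 − 36a**2 + 24a + 96 = (3a − 12)(a**3 + 2a**2 − 4a − 8) + (0)
The last nonzero remainder a**3 + 2a**2 − 4a − 8 is already monic.
Then lcm(f, g) = f·g / gcd(f, g); expanding and making the result monic gives the answer.

288 − 120a − 124a**2 + 62a**3 + 9a**4 − 8a**5 + a**6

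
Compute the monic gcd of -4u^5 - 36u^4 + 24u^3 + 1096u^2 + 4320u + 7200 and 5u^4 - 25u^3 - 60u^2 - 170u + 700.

u^2 + 4u + 10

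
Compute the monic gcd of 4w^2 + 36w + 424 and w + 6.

By polynomial division,
  4w^2 + 36w + 424 = (4w + 12)(w + 6) + (352)
  w + 6 = ((1/352)w + 3/176)(352) + (0)
The last nonzero remainder is the constant 352, so the polynomials are coprime and gcd = 1.

1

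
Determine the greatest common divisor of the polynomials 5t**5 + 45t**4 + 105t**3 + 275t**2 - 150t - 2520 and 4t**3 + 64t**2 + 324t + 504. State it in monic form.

t**2 + 10t + 21

Apply the Euclidean algorithm:
  5t**5 + 45t**4 + 105t**3 + 275t**2 - 150t - 2520 = ((5/4)t**2 - (35/4)t + 65)(4t**3 + 64t**2 + 324t + 504) + (-1680t**2 - 16800t - 35280)
  4t**3 + 64t**2 + 324t + 504 = (-(1/420)t - 1/70)(-1680t**2 - 16800t - 35280) + (0)
Last nonzero remainder: -1680t**2 - 16800t - 35280. Dividing through by -1680 gives the monic gcd t**2 + 10t + 21.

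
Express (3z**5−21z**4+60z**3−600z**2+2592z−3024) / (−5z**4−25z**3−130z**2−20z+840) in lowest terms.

Euclidean algorithm in ℚ[z]:
  3z**5−21z**4+60z**3−600z**2+2592z−3024 = (−(3/5)z+36/5)(−5z**4−25z**3−130z**2−20z+840) + (162z**3+324z**2+3240z−9072)
  −5z**4−25z**3−130z**2−20z+840 = (−(5/162)z−5/54)(162z**3+324z**2+3240z−9072) + (0)
Last nonzero remainder: 162z**3+324z**2+3240z−9072. Dividing through by 162 gives the monic gcd z**3+2z**2+20z−56.
Cancel z**3+2z**2+20z−56 from numerator and denominator to get the reduced form.

(−3z**2+27z−54)/(5z+15)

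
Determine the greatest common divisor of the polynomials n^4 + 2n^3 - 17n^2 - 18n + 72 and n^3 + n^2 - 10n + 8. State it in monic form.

Apply the Euclidean algorithm:
  n^4 + 2n^3 - 17n^2 - 18n + 72 = (n + 1)(n^3 + n^2 - 10n + 8) + (-8n^2 - 16n + 64)
  n^3 + n^2 - 10n + 8 = (-(1/8)n + 1/8)(-8n^2 - 16n + 64) + (0)
Last nonzero remainder: -8n^2 - 16n + 64. Dividing through by -8 gives the monic gcd n^2 + 2n - 8.

n^2 + 2n - 8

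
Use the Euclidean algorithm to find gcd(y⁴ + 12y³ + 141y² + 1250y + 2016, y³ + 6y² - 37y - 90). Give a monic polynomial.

y² + 11y + 18

Apply the Euclidean algorithm:
  y⁴ + 12y³ + 141y² + 1250y + 2016 = (y + 6)(y³ + 6y² - 37y - 90) + (142y² + 1562y + 2556)
  y³ + 6y² - 37y - 90 = ((1/142)y - 5/142)(142y² + 1562y + 2556) + (0)
Last nonzero remainder: 142y² + 1562y + 2556. Dividing through by 142 gives the monic gcd y² + 11y + 18.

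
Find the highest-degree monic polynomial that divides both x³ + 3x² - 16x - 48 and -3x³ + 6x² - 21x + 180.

x - 4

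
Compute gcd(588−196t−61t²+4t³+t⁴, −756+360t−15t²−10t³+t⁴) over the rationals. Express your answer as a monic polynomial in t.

−42−t+t²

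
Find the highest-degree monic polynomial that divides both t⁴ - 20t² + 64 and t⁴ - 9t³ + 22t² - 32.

t² - 6t + 8

Apply the Euclidean algorithm:
  t⁴ - 20t² + 64 = (t⁴ - 9t³ + 22t² - 32) + (9t³ - 42t² + 96)
  t⁴ - 9t³ + 22t² - 32 = ((1/9)t - 13/27)(9t³ - 42t² + 96) + ((16/9)t² - (32/3)t + 128/9)
  9t³ - 42t² + 96 = ((81/16)t + 27/4)((16/9)t² - (32/3)t + 128/9) + (0)
Last nonzero remainder: (16/9)t² - (32/3)t + 128/9. Dividing through by 16/9 gives the monic gcd t² - 6t + 8.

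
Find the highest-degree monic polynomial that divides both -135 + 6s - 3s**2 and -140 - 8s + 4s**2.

1

Apply the Euclidean algorithm:
  -3s**2 + 6s - 135 = (-3/4)(4s**2 - 8s - 140) + (-240)
  4s**2 - 8s - 140 = (-(1/60)s**2 + (1/30)s + 7/12)(-240) + (0)
The last nonzero remainder is the constant -240, so the polynomials are coprime and gcd = 1.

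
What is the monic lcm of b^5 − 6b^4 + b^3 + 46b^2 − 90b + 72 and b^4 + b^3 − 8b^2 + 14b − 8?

By polynomial division,
  b^5 − 6b^4 + b^3 + 46b^2 − 90b + 72 = (b − 7)(b^4 + b^3 − 8b^2 + 14b − 8) + (16b^3 − 24b^2 + 16b + 16)
  b^4 + b^3 − 8b^2 + 14b − 8 = ((1/16)b + 5/32)(16b^3 − 24b^2 + 16b + 16) + (−(21/4)b^2 + (21/2)b − 21/2)
  16b^3 − 24b^2 + 16b + 16 = (−(64/21)b − 32/21)(−(21/4)b^2 + (21/2)b − 21/2) + (0)
Last nonzero remainder: −(21/4)b^2 + (21/2)b − 21/2. Dividing through by −21/4 gives the monic gcd b^2 − 2b + 2.
Then lcm(f, g) = f·g / gcd(f, g); expanding and making the result monic gives the answer.

b^7 − 3b^6 − 21b^5 + 73b^4 + 44b^3 − 382b^2 + 576b − 288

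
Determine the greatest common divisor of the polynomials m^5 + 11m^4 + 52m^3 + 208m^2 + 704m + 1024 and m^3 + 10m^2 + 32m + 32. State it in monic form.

Apply the Euclidean algorithm:
  m^5 + 11m^4 + 52m^3 + 208m^2 + 704m + 1024 = (m^2 + m + 10)(m^3 + 10m^2 + 32m + 32) + (44m^2 + 352m + 704)
  m^3 + 10m^2 + 32m + 32 = ((1/44)m + 1/22)(44m^2 + 352m + 704) + (0)
Last nonzero remainder: 44m^2 + 352m + 704. Dividing through by 44 gives the monic gcd m^2 + 8m + 16.

m^2 + 8m + 16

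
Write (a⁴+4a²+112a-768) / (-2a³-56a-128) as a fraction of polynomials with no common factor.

(-a²-2a+24)/(2a+4)

Euclidean algorithm in ℚ[a]:
  a⁴+4a²+112a-768 = (-(1/2)a)(-2a³-56a-128) + (-24a²+48a-768)
  -2a³-56a-128 = ((1/12)a+1/6)(-24a²+48a-768) + (0)
Last nonzero remainder: -24a²+48a-768. Dividing through by -24 gives the monic gcd a²-2a+32.
Cancel a²-2a+32 from numerator and denominator to get the reduced form.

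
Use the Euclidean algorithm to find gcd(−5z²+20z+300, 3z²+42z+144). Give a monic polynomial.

Repeated division with remainder:
  −5z²+20z+300 = (−5/3)(3z²+42z+144) + (90z+540)
  3z²+42z+144 = ((1/30)z+4/15)(90z+540) + (0)
Last nonzero remainder: 90z+540. Dividing through by 90 gives the monic gcd z+6.

z+6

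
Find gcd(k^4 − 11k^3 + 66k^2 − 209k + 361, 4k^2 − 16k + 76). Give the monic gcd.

k^2 − 4k + 19

Apply the Euclidean algorithm:
  k^4 − 11k^3 + 66k^2 − 209k + 361 = ((1/4)k^2 − (7/4)k + 19/4)(4k^2 − 16k + 76) + (0)
Last nonzero remainder: 4k^2 − 16k + 76. Dividing through by 4 gives the monic gcd k^2 − 4k + 19.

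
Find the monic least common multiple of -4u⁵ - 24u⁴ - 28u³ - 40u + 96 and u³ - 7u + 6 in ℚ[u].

Apply the Euclidean algorithm:
  -4u⁵ - 24u⁴ - 28u³ - 40u + 96 = (-4u² - 24u - 56)(u³ - 7u + 6) + (-144u² - 288u + 432)
  u³ - 7u + 6 = (-(1/144)u + 1/72)(-144u² - 288u + 432) + (0)
Last nonzero remainder: -144u² - 288u + 432. Dividing through by -144 gives the monic gcd u² + 2u - 3.
Then lcm(f, g) = f·g / gcd(f, g); expanding and making the result monic gives the answer.

u⁶ + 4u⁵ - 5u⁴ - 14u³ + 10u² - 44u + 48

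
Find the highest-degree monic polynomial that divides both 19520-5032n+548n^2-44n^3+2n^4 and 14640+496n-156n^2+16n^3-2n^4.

-1220+162n-14n^2+n^3

By polynomial division,
  2n^4-44n^3+548n^2-5032n+19520 = (-1)(-2n^4+16n^3-156n^2+496n+14640) + (-28n^3+392n^2-4536n+34160)
  -2n^4+16n^3-156n^2+496n+14640 = ((1/14)n+3/7)(-28n^3+392n^2-4536n+34160) + (0)
Last nonzero remainder: -28n^3+392n^2-4536n+34160. Dividing through by -28 gives the monic gcd n^3-14n^2+162n-1220.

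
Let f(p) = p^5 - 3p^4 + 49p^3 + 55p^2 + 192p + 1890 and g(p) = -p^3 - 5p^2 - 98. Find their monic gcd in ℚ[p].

p^2 - 2p + 14

Repeated division with remainder:
  p^5 - 3p^4 + 49p^3 + 55p^2 + 192p + 1890 = (-p^2 + 8p - 89)(-p^3 - 5p^2 - 98) + (-488p^2 + 976p - 6832)
  -p^3 - 5p^2 - 98 = ((1/488)p + 7/488)(-488p^2 + 976p - 6832) + (0)
Last nonzero remainder: -488p^2 + 976p - 6832. Dividing through by -488 gives the monic gcd p^2 - 2p + 14.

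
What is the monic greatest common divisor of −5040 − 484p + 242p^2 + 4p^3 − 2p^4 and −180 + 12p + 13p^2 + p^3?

10 + p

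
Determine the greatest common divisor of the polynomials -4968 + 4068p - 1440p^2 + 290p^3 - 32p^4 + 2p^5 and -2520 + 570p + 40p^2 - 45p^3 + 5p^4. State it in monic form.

18 - 6p + p^2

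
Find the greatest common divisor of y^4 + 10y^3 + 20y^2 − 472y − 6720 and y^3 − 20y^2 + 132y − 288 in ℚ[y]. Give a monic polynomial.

By polynomial division,
  y^4 + 10y^3 + 20y^2 − 472y − 6720 = (y + 30)(y^3 − 20y^2 + 132y − 288) + (488y^2 − 4144y + 1920)
  y^3 − 20y^2 + 132y − 288 = ((1/488)y − 351/14884)(488y^2 − 4144y + 1920) + ((112896/3721)y − 903168/3721)
  488y^2 − 4144y + 1920 = ((226981/14112)y − 18605/2352)((112896/3721)y − 903168/3721) + (0)
Last nonzero remainder: (112896/3721)y − 903168/3721. Dividing through by 112896/3721 gives the monic gcd y − 8.

y − 8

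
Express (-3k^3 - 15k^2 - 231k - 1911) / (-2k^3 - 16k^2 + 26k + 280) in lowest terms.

Repeated division with remainder:
  -3k^3 - 15k^2 - 231k - 1911 = (3/2)(-2k^3 - 16k^2 + 26k + 280) + (9k^2 - 270k - 2331)
  -2k^3 - 16k^2 + 26k + 280 = (-(2/9)k - 76/9)(9k^2 - 270k - 2331) + (-2772k - 19404)
  9k^2 - 270k - 2331 = (-(1/308)k + 37/308)(-2772k - 19404) + (0)
Last nonzero remainder: -2772k - 19404. Dividing through by -2772 gives the monic gcd k + 7.
Cancel k + 7 from numerator and denominator to get the reduced form.

(3k^2 - 6k + 273)/(2k^2 + 2k - 40)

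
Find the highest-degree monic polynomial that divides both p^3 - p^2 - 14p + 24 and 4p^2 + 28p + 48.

By polynomial division,
  p^3 - p^2 - 14p + 24 = ((1/4)p - 2)(4p^2 + 28p + 48) + (30p + 120)
  4p^2 + 28p + 48 = ((2/15)p + 2/5)(30p + 120) + (0)
Last nonzero remainder: 30p + 120. Dividing through by 30 gives the monic gcd p + 4.

p + 4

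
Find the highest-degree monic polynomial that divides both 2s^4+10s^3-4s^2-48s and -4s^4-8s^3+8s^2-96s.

s^2+4s

Euclidean algorithm in ℚ[s]:
  2s^4+10s^3-4s^2-48s = (-1/2)(-4s^4-8s^3+8s^2-96s) + (6s^3-96s)
  -4s^4-8s^3+8s^2-96s = (-(2/3)s-4/3)(6s^3-96s) + (-56s^2-224s)
  6s^3-96s = (-(3/28)s+3/7)(-56s^2-224s) + (0)
Last nonzero remainder: -56s^2-224s. Dividing through by -56 gives the monic gcd s^2+4s.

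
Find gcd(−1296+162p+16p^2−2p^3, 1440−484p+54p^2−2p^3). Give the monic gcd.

72−17p+p^2

Euclidean algorithm in ℚ[p]:
  −2p^3+16p^2+162p−1296 = (−2p^3+54p^2−484p+1440) + (−38p^2+646p−2736)
  −2p^3+54p^2−484p+1440 = ((1/19)p−10/19)(−38p^2+646p−2736) + (0)
Last nonzero remainder: −38p^2+646p−2736. Dividing through by −38 gives the monic gcd p^2−17p+72.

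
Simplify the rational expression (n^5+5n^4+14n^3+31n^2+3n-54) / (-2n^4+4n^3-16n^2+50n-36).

(-n^2-5n-6)/(2n-4)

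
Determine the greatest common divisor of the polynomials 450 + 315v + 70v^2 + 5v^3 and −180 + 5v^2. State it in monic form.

Euclidean algorithm in ℚ[v]:
  5v^3 + 70v^2 + 315v + 450 = (v + 14)(5v^2 − 180) + (495v + 2970)
  5v^2 − 180 = ((1/99)v − 2/33)(495v + 2970) + (0)
Last nonzero remainder: 495v + 2970. Dividing through by 495 gives the monic gcd v + 6.

6 + v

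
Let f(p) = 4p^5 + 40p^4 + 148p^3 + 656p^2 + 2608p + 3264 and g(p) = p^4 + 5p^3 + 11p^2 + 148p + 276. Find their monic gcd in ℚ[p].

By polynomial division,
  4p^5 + 40p^4 + 148p^3 + 656p^2 + 2608p + 3264 = (4p + 20)(p^4 + 5p^3 + 11p^2 + 148p + 276) + (4p^3 − 156p^2 − 1456p − 2256)
  p^4 + 5p^3 + 11p^2 + 148p + 276 = ((1/4)p + 11)(4p^3 − 156p^2 − 1456p − 2256) + (2091p^2 + 16728p + 25092)
  4p^3 − 156p^2 − 1456p − 2256 = ((4/2091)p − 188/2091)(2091p^2 + 16728p + 25092) + (0)
Last nonzero remainder: 2091p^2 + 16728p + 25092. Dividing through by 2091 gives the monic gcd p^2 + 8p + 12.

p^2 + 8p + 12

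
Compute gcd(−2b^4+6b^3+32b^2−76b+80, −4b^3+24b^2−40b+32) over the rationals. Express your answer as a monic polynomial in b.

b^2−2b+2

By polynomial division,
  −2b^4+6b^3+32b^2−76b+80 = ((1/2)b+3/2)(−4b^3+24b^2−40b+32) + (16b^2−32b+32)
  −4b^3+24b^2−40b+32 = (−(1/4)b+1)(16b^2−32b+32) + (0)
Last nonzero remainder: 16b^2−32b+32. Dividing through by 16 gives the monic gcd b^2−2b+2.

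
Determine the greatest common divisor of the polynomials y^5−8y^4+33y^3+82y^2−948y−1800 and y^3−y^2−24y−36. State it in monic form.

y^3−y^2−24y−36

Apply the Euclidean algorithm:
  y^5−8y^4+33y^3+82y^2−948y−1800 = (y^2−7y+50)(y^3−y^2−24y−36) + (0)
The last nonzero remainder y^3−y^2−24y−36 is already monic.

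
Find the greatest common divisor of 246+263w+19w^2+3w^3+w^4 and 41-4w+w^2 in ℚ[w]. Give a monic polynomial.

Repeated division with remainder:
  w^4+3w^3+19w^2+263w+246 = (w^2+7w+6)(w^2-4w+41) + (0)
The last nonzero remainder w^2-4w+41 is already monic.

41-4w+w^2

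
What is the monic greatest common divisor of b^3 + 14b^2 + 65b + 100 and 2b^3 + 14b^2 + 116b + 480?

Euclidean algorithm in ℚ[b]:
  b^3 + 14b^2 + 65b + 100 = (1/2)(2b^3 + 14b^2 + 116b + 480) + (7b^2 + 7b − 140)
  2b^3 + 14b^2 + 116b + 480 = ((2/7)b + 12/7)(7b^2 + 7b − 140) + (144b + 720)
  7b^2 + 7b − 140 = ((7/144)b − 7/36)(144b + 720) + (0)
Last nonzero remainder: 144b + 720. Dividing through by 144 gives the monic gcd b + 5.

b + 5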